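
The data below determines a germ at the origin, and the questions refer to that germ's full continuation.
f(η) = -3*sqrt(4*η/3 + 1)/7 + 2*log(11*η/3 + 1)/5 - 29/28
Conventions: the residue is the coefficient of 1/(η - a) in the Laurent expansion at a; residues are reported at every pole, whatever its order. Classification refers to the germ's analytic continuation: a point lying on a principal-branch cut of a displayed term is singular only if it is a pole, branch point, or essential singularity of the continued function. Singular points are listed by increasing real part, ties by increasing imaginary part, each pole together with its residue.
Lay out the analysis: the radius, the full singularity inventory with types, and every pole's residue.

Radius of convergence at 0: 3/11.
At -3/4: an algebraic (square-root) branch point.
At -3/11: a logarithmic branch point.

Branch term (2/5)*log(1 - η/(-3/11)): its argument vanishes at η = -3/11, a logarithmic branch point, modulus 3/11.
Branch term (-3/7)*sqrt(1 - η/(-3/4)): its argument vanishes at η = -3/4, a square-root branch point, modulus 3/4.
The radius of convergence is the smallest modulus among the singular points: 3/11.
List the singular points by increasing real part (a conjugate pair: the negative imaginary part first).


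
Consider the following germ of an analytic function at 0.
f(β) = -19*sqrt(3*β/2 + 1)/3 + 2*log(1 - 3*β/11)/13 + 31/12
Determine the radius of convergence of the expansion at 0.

The radius of convergence is 2/3.

Branch term (2/13)*log(1 - β/(11/3)): its argument vanishes at β = 11/3, a logarithmic branch point, modulus 11/3.
Branch term (-19/3)*sqrt(1 - β/(-2/3)): its argument vanishes at β = -2/3, a square-root branch point, modulus 2/3.
The radius of convergence is the smallest modulus among the singular points: 2/3.


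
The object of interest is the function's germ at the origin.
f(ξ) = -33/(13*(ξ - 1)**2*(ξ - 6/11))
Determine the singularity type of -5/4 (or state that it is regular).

Denominator factors: ξ - 6/11 = -79/44 at ξ = -5/4; ξ - 1 = -9/4 at ξ = -5/4 — none vanishes.
So the germ continues analytically to -5/4.

The point is a regular point.


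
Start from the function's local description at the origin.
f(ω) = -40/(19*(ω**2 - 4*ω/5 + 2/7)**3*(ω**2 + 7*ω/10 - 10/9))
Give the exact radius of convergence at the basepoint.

Denominator factor (ω**2 + 7*ω/10 - 10/9): discriminant 4441/900, real irrational roots -7/20 + (1/60)*sqrt(4441) and -7/20 - (1/60)*sqrt(4441); poles of order 1, moduli -7/20 + (1/60)*sqrt(4441) and 7/20 + (1/60)*sqrt(4441).
Denominator factor (ω**2 - 4*ω/5 + 2/7)^3: discriminant -88/175, complex-conjugate roots (2/5) + ((1/35)*sqrt(154))*i and (2/5) - ((1/35)*sqrt(154))*i; poles of order 3, moduli (1/7)*sqrt(14) and (1/7)*sqrt(14).
The radius of convergence is the smallest modulus among the singular points: (1/7)*sqrt(14).

The radius of convergence is (1/7)*sqrt(14).


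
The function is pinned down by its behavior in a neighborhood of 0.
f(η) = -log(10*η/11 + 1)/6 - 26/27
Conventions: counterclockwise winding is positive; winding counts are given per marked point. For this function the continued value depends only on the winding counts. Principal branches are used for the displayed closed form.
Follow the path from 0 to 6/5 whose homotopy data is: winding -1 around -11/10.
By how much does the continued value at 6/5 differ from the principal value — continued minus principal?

Continued minus principal equals (1/3)*pi*i.

The rational part is single-valued and drops out of the difference; each branch term changes only by its own monodromy.
(-1/6)*log(1 - η/(-11/10)): each positive loop around -11/10 adds 2*pi*i to the log, so winding -1 contributes (-1/6)*(-1)*2*pi*i = (1/3)*pi*i.
Summing the contributions at η = 6/5 gives (1/3)*pi*i.


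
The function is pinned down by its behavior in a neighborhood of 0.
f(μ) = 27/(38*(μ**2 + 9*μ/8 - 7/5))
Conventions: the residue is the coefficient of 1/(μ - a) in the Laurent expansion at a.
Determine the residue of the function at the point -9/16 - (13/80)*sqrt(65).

The factor μ**2 + 9*μ/8 - 7/5 splits as (μ - a)(μ - a') with a = -9/16 - (13/80)*sqrt(65), a' = -9/16 + (13/80)*sqrt(65). At the order-1 pole a set g(μ) = (μ - a)*f(μ) = [27/38] / (μ - a').
Simple pole: residue = g(a) at a = -9/16 - (13/80)*sqrt(65), which is -(108/3211)*sqrt(65).

The residue is -(108/3211)*sqrt(65).


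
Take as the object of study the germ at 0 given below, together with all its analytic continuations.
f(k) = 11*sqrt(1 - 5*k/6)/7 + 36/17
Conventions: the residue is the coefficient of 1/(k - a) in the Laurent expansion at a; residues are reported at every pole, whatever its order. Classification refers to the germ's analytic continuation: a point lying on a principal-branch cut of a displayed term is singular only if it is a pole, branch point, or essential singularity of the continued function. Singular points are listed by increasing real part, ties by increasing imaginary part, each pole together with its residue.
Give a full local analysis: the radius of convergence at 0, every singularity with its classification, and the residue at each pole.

Branch term (11/7)*sqrt(1 - k/(6/5)): its argument vanishes at k = 6/5, a square-root branch point, modulus 6/5.
The radius of convergence is the smallest modulus among the singular points: 6/5.

Radius of convergence at 0: 6/5.
At 6/5: an algebraic (square-root) branch point.


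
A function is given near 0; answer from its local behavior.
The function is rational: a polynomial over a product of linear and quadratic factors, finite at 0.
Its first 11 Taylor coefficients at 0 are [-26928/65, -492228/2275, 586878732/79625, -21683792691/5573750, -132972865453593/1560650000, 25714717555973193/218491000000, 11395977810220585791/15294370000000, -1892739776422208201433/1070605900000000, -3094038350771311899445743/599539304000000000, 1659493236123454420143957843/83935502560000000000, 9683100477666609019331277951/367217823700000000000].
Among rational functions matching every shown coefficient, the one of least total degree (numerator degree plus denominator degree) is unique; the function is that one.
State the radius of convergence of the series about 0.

The radius of convergence is (1/6)*sqrt(6).

No rational of total degree below 9 reproduces all 11 coefficients; solving the [1/8] Pade equations on them gives f(ξ) = (15*ξ/7 + 34/39)/((ξ**2 + ξ/8 + 1/6)**3*(ξ**2 + ξ/7 - 5/11)), whose expansion matches every shown term.
Denominator factor (ξ**2 + ξ/8 + 1/6)^3: discriminant -125/192, complex-conjugate roots (-1/16) + ((5/48)*sqrt(15))*i and (-1/16) - ((5/48)*sqrt(15))*i; poles of order 3, moduli (1/6)*sqrt(6) and (1/6)*sqrt(6).
Denominator factor (ξ**2 + ξ/7 - 5/11): discriminant 991/539, real irrational roots -1/14 + (1/154)*sqrt(10901) and -1/14 - (1/154)*sqrt(10901); poles of order 1, moduli -1/14 + (1/154)*sqrt(10901) and 1/14 + (1/154)*sqrt(10901).
The radius of convergence is the smallest modulus among the singular points: (1/6)*sqrt(6).


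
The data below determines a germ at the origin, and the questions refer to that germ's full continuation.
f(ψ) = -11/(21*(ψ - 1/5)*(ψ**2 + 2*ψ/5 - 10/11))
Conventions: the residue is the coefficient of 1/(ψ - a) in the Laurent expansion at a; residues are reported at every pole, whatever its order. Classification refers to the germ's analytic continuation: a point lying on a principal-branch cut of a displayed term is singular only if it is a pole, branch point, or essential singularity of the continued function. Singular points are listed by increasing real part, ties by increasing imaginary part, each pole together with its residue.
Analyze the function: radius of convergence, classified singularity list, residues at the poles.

Radius of convergence at 0: 1/5.
At -1/5 - (3/55)*sqrt(319): a pole of order 1; residue -3025/9114 + (3025/396459)*sqrt(319).
At 1/5: a pole of order 1; residue 3025/4557.
At -1/5 + (3/55)*sqrt(319): a pole of order 1; residue -3025/9114 - (3025/396459)*sqrt(319).

Denominator factor (ψ - 1/5): pole of order 1 at 1/5, modulus 1/5.
Denominator factor (ψ**2 + 2*ψ/5 - 10/11): discriminant 1044/275, real irrational roots -1/5 + (3/55)*sqrt(319) and -1/5 - (3/55)*sqrt(319); poles of order 1, moduli -1/5 + (3/55)*sqrt(319) and 1/5 + (3/55)*sqrt(319).
The radius of convergence is the smallest modulus among the singular points: 1/5.
The factor ψ**2 + 2*ψ/5 - 10/11 splits as (ψ - a)(ψ - a') with a = -1/5 - (3/55)*sqrt(319), a' = -1/5 + (3/55)*sqrt(319). At the order-1 pole a set g(ψ) = (ψ - a)*f(ψ) = [-11/(21*(ψ - 1/5))] / (ψ - a').
Simple pole: residue = g(a) at a = -1/5 - (3/55)*sqrt(319), which is -3025/9114 + (3025/396459)*sqrt(319).
At the order-1 pole 1/5 set g(ψ) = (ψ - (1/5))*f(ψ) = -11/(21*(ψ**2 + 2*ψ/5 - 10/11)).
Simple pole: residue = g(a) at a = 1/5, which is 3025/4557.
The factor ψ**2 + 2*ψ/5 - 10/11 splits as (ψ - a)(ψ - a') with a = -1/5 + (3/55)*sqrt(319), a' = -1/5 - (3/55)*sqrt(319). At the order-1 pole a set g(ψ) = (ψ - a)*f(ψ) = [-11/(21*(ψ - 1/5))] / (ψ - a').
Simple pole: residue = g(a) at a = -1/5 + (3/55)*sqrt(319), which is -3025/9114 - (3025/396459)*sqrt(319).
List the singular points by increasing real part (a conjugate pair: the negative imaginary part first).


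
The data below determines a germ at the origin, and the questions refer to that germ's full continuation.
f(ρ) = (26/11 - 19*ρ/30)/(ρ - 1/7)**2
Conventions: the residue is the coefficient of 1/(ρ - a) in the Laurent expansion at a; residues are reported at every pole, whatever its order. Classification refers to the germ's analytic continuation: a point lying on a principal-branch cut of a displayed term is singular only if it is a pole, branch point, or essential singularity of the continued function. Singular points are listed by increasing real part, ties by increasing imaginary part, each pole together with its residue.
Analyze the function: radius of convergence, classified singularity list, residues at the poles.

Radius of convergence at 0: 1/7.
At 1/7: a pole of order 2; residue -19/30.

Denominator factor (ρ - 1/7)^2: pole of order 2 at 1/7, modulus 1/7.
The radius of convergence is the smallest modulus among the singular points: 1/7.
At the order-2 pole 1/7 set g(ρ) = (ρ - (1/7))^2*f(ρ) = 26/11 - 19*ρ/30.
Order-2 pole: residue = g'(a); g'(1/7) = -19/30, so the residue is -19/30.


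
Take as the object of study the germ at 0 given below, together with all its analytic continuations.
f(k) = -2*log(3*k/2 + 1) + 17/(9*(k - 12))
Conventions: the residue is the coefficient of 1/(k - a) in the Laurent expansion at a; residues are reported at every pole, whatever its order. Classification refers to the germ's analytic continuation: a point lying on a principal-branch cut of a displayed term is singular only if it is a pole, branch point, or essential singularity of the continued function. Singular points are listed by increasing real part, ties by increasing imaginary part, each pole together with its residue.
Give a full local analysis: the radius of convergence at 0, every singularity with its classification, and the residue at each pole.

Denominator factor (k - 12): pole of order 1 at 12, modulus 12.
Branch term (-2)*log(1 - k/(-2/3)): its argument vanishes at k = -2/3, a logarithmic branch point, modulus 2/3.
The radius of convergence is the smallest modulus among the singular points: 2/3.
The branch term is analytic at 12 and contributes nothing to the residue; only the rational part matters.
At the order-1 pole 12 set g(k) = (k - (12))*(rational part) = 17/9.
Simple pole: residue = g(a) at a = 12, which is 17/9.
List the singular points by increasing real part (a conjugate pair: the negative imaginary part first).

Radius of convergence at 0: 2/3.
At -2/3: a logarithmic branch point.
At 12: a pole of order 1; residue 17/9.


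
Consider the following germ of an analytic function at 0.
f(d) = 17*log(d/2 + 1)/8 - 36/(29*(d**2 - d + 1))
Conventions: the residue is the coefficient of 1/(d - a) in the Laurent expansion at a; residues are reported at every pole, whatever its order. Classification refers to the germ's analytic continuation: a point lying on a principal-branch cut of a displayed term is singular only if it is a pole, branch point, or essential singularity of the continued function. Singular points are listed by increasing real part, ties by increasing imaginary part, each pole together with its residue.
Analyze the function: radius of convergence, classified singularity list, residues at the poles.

Denominator factor (d**2 - d + 1): discriminant -3, complex-conjugate roots (1/2) + ((1/2)*sqrt(3))*i and (1/2) - ((1/2)*sqrt(3))*i; poles of order 1, moduli 1 and 1.
Branch term (17/8)*log(1 - d/(-2)): its argument vanishes at d = -2, a logarithmic branch point, modulus 2.
The radius of convergence is the smallest modulus among the singular points: 1.
The branch term is analytic at (1/2) - ((1/2)*sqrt(3))*i and contributes nothing to the residue; only the rational part matters.
The factor d**2 - d + 1 splits as (d - a)(d - a') with a = (1/2) - ((1/2)*sqrt(3))*i, a' = (1/2) + ((1/2)*sqrt(3))*i. At the order-1 pole a set g(d) = (d - a)*(rational part) = [-36/29] / (d - a').
Simple pole: residue = g(a) at a = (1/2) - ((1/2)*sqrt(3))*i, which is -((12/29)*sqrt(3))*i.
The branch term is analytic at (1/2) + ((1/2)*sqrt(3))*i and contributes nothing to the residue; only the rational part matters.
The factor d**2 - d + 1 splits as (d - a)(d - a') with a = (1/2) + ((1/2)*sqrt(3))*i, a' = (1/2) - ((1/2)*sqrt(3))*i. At the order-1 pole a set g(d) = (d - a)*(rational part) = [-36/29] / (d - a').
Simple pole: residue = g(a) at a = (1/2) + ((1/2)*sqrt(3))*i, which is ((12/29)*sqrt(3))*i.
List the singular points by increasing real part (a conjugate pair: the negative imaginary part first).

Radius of convergence at 0: 1.
At -2: a logarithmic branch point.
At (1/2) - ((1/2)*sqrt(3))*i: a pole of order 1; residue -((12/29)*sqrt(3))*i.
At (1/2) + ((1/2)*sqrt(3))*i: a pole of order 1; residue ((12/29)*sqrt(3))*i.


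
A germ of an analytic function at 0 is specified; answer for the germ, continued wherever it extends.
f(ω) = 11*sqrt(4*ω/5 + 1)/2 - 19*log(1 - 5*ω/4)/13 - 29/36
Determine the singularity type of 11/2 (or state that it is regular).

There is no denominator, hence no pole anywhere.
Branch term log(1 - ω/(4/5)): argument at 11/2 is -47/8, nonzero, so 11/2 is not its branch point (a point on a principal cut is still regular for the continued germ).
Branch term sqrt(1 - ω/(-5/4)): argument at 11/2 is 27/5, nonzero, so 11/2 is not its branch point (a point on a principal cut is still regular for the continued germ).
So the germ continues analytically to 11/2.

The point is a regular point.


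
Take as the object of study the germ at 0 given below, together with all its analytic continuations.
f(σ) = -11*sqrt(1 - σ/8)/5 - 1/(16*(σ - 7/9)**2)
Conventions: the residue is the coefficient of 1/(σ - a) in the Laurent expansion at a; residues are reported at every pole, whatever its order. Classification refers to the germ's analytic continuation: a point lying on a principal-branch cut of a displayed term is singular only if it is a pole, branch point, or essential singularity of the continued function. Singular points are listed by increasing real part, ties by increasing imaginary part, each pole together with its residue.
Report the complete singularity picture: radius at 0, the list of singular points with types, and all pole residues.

Radius of convergence at 0: 7/9.
At 7/9: a pole of order 2; residue 0.
At 8: an algebraic (square-root) branch point.

Denominator factor (σ - 7/9)^2: pole of order 2 at 7/9, modulus 7/9.
Branch term (-11/5)*sqrt(1 - σ/(8)): its argument vanishes at σ = 8, a square-root branch point, modulus 8.
The radius of convergence is the smallest modulus among the singular points: 7/9.
The branch term is analytic at 7/9 and contributes nothing to the residue; only the rational part matters.
At the order-2 pole 7/9 set g(σ) = (σ - (7/9))^2*(rational part) = -1/16.
Order-2 pole: residue = g'(a); g'(7/9) = 0, so the residue is 0.
List the singular points by increasing real part (a conjugate pair: the negative imaginary part first).


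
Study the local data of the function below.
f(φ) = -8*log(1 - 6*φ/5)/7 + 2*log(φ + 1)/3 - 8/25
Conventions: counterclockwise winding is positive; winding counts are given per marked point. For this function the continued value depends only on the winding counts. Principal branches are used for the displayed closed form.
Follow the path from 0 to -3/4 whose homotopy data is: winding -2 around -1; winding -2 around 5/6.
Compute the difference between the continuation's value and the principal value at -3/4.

Continued minus principal equals (40/21)*pi*i.

The rational part is single-valued and drops out of the difference; each branch term changes only by its own monodromy.
(2/3)*log(1 - φ/(-1)): each positive loop around -1 adds 2*pi*i to the log, so winding -2 contributes (2/3)*(-2)*2*pi*i = -(8/3)*pi*i.
(-8/7)*log(1 - φ/(5/6)): each positive loop around 5/6 adds 2*pi*i to the log, so winding -2 contributes (-8/7)*(-2)*2*pi*i = (32/7)*pi*i.
Summing the contributions at φ = -3/4 gives (40/21)*pi*i.


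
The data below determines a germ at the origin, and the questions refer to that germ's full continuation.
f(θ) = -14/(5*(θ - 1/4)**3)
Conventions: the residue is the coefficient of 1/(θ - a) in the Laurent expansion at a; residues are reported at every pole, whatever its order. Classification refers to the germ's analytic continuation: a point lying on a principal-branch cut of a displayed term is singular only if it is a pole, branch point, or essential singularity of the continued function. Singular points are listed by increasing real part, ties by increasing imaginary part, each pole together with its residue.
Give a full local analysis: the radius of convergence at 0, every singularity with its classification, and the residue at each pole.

Radius of convergence at 0: 1/4.
At 1/4: a pole of order 3; residue 0.

Denominator factor (θ - 1/4)^3: pole of order 3 at 1/4, modulus 1/4.
The radius of convergence is the smallest modulus among the singular points: 1/4.
At the order-3 pole 1/4 set g(θ) = (θ - (1/4))^3*f(θ) = -14/5.
Order-3 pole: residue = g''(a)/2; g''(1/4) = 0, so the residue is 0.


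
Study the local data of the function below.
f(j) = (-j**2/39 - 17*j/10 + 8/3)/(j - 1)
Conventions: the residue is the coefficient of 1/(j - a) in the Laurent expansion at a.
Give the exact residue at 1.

At the order-1 pole 1 set g(j) = (j - (1))*f(j) = -j**2/39 - 17*j/10 + 8/3.
Simple pole: residue = g(a) at a = 1, which is 367/390.

The residue is 367/390.


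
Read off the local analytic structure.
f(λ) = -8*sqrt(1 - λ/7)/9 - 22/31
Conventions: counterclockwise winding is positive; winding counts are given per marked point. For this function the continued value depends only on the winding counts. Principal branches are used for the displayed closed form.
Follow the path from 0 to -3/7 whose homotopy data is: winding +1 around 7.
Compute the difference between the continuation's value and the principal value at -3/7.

The rational part is single-valued and drops out of the difference; each branch term changes only by its own monodromy.
(-8/9)*sqrt(1 - λ/(7)): winding +1 is odd, the square root flips sign, contributing -2*(-8/9)*sqrt(1 - (-3/7)/(7)) = -2*(-8/9)*sqrt(52/49) = (32/63)*sqrt(13).
Summing the contributions at λ = -3/7 gives (32/63)*sqrt(13).

Continued minus principal equals (32/63)*sqrt(13).


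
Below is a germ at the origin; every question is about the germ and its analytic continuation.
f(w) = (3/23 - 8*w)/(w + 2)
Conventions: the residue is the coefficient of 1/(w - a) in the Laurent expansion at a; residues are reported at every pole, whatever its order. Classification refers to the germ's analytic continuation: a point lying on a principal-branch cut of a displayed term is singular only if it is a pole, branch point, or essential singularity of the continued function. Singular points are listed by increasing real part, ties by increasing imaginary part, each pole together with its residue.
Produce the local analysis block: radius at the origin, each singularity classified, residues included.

Denominator factor (w + 2): pole of order 1 at -2, modulus 2.
The radius of convergence is the smallest modulus among the singular points: 2.
At the order-1 pole -2 set g(w) = (w - (-2))*f(w) = 3/23 - 8*w.
Simple pole: residue = g(a) at a = -2, which is 371/23.

Radius of convergence at 0: 2.
At -2: a pole of order 1; residue 371/23.


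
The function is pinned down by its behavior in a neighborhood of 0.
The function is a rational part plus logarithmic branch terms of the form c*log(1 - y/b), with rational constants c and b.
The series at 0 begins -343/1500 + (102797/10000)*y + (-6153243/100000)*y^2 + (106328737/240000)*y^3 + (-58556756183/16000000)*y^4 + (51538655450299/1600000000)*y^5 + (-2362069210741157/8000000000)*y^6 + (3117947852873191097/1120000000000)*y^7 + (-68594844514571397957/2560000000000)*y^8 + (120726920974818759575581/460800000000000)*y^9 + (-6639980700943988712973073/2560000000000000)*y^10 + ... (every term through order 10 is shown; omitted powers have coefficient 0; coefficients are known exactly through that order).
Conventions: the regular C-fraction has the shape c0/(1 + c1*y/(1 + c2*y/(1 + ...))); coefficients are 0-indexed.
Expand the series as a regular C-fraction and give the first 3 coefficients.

Taylor coefficients (read off): a_0 = -343/1500, a_1 = 102797/10000, a_2 = -6153243/100000.
c0 = a_0 = -343/1500. Peel one level at a time: if S = 1 + c*y/S' with S'(0) = 1, then c is the y-coefficient of S and S' = c*y/(S - 1).
S_1 = c0/f = 1 + (308391/6860)*y + (82441634787/47059600)*y^2 + ...; c1 = 308391/6860.
S_2 = c1*y/(S_1 - 1) = 1 + (-27480544929/705187420)*y + ...; c2 = -27480544929/705187420.

The regular C-fraction coefficients are [-343/1500, 308391/6860, -27480544929/705187420].


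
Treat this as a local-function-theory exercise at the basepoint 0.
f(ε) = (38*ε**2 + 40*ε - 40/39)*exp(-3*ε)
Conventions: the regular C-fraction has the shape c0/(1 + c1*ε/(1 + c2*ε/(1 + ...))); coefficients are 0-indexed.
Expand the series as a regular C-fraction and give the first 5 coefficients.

Taylor coefficients (expand at 0): a_0 = -40/39, a_1 = 560/13, a_2 = -1126/13, a_3 = 918/13, a_4 = -162/13.
c0 = a_0 = -40/39. Peel one level at a time: if S = 1 + c*ε/S' with S'(0) = 1, then c is the ε-coefficient of S and S' = c*ε/(S - 1).
S_1 = c0/f = 1 + (42)*ε + (33591/20)*ε^2 + ...; c1 = 42.
S_2 = c1*ε/(S_1 - 1) = 1 + (-11197/280)*ε + (188449/78400)*ε^2 + ...; c2 = -11197/280.
S_3 = c2*ε/(S_2 - 1) = 1 + (188449/3135160)*ε + (123572841/2507456180)*ε^2 + ...; c3 = 188449/3135160.
S_4 = c3*ε/(S_3 - 1) = 1 + (-1730019774/2110063453)*ε + ...; c4 = -1730019774/2110063453.

The regular C-fraction coefficients are [-40/39, 42, -11197/280, 188449/3135160, -1730019774/2110063453].


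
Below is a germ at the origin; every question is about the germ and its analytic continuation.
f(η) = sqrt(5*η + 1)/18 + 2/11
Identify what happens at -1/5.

The point is an algebraic (square-root) branch point.

The term (1/18)*sqrt(1 - η/(-1/5)) has argument 1 - -1/5/(-1/5) = 0 at -1/5: a square-root (algebraic, two-sheeted) branch point; the remaining terms are analytic or single-valued there.


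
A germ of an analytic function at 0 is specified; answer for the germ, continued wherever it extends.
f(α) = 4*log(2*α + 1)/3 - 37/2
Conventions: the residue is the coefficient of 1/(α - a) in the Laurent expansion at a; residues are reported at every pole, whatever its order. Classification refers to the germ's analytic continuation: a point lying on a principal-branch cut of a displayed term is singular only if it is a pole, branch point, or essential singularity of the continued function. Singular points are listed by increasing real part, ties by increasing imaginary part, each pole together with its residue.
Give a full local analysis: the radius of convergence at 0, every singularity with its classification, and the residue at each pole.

Branch term (4/3)*log(1 - α/(-1/2)): its argument vanishes at α = -1/2, a logarithmic branch point, modulus 1/2.
The radius of convergence is the smallest modulus among the singular points: 1/2.

Radius of convergence at 0: 1/2.
At -1/2: a logarithmic branch point.


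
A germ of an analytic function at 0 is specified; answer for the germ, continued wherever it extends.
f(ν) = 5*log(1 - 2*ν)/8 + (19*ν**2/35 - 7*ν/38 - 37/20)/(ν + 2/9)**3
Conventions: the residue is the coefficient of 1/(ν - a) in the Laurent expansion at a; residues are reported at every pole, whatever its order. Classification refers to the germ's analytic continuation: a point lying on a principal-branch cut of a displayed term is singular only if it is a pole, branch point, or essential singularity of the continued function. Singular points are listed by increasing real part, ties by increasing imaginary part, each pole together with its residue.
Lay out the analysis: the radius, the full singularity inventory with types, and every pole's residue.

Radius of convergence at 0: 2/9.
At -2/9: a pole of order 3; residue 19/35.
At 1/2: a logarithmic branch point.

Denominator factor (ν + 2/9)^3: pole of order 3 at -2/9, modulus 2/9.
Branch term (5/8)*log(1 - ν/(1/2)): its argument vanishes at ν = 1/2, a logarithmic branch point, modulus 1/2.
The radius of convergence is the smallest modulus among the singular points: 2/9.
The branch term is analytic at -2/9 and contributes nothing to the residue; only the rational part matters.
At the order-3 pole -2/9 set g(ν) = (ν - (-2/9))^3*(rational part) = 19*ν**2/35 - 7*ν/38 - 37/20.
Order-3 pole: residue = g''(a)/2; g''(-2/9) = 38/35, so the residue is 19/35.
List the singular points by increasing real part (a conjugate pair: the negative imaginary part first).


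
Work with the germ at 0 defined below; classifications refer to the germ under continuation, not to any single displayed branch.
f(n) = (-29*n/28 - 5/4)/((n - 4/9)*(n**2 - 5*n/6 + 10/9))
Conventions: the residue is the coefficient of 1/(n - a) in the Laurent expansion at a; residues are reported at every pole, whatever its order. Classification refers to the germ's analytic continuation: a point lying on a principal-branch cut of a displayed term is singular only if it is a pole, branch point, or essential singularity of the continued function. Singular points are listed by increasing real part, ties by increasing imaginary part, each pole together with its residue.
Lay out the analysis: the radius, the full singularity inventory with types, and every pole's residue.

Radius of convergence at 0: 4/9.
At (5/12) - ((1/4)*sqrt(15))*i: a pole of order 1; residue (3879/4256) - ((559/4256)*sqrt(15))*i.
At (5/12) + ((1/4)*sqrt(15))*i: a pole of order 1; residue (3879/4256) + ((559/4256)*sqrt(15))*i.
At 4/9: a pole of order 1; residue -3879/2128.

Denominator factor (n**2 - 5*n/6 + 10/9): discriminant -15/4, complex-conjugate roots (5/12) + ((1/4)*sqrt(15))*i and (5/12) - ((1/4)*sqrt(15))*i; poles of order 1, moduli (1/3)*sqrt(10) and (1/3)*sqrt(10).
Denominator factor (n - 4/9): pole of order 1 at 4/9, modulus 4/9.
The radius of convergence is the smallest modulus among the singular points: 4/9.
The factor n**2 - 5*n/6 + 10/9 splits as (n - a)(n - a') with a = (5/12) - ((1/4)*sqrt(15))*i, a' = (5/12) + ((1/4)*sqrt(15))*i. At the order-1 pole a set g(n) = (n - a)*f(n) = [(-29*n/28 - 5/4)/(n - 4/9)] / (n - a').
Simple pole: residue = g(a) at a = (5/12) - ((1/4)*sqrt(15))*i, which is (3879/4256) - ((559/4256)*sqrt(15))*i.
The factor n**2 - 5*n/6 + 10/9 splits as (n - a)(n - a') with a = (5/12) + ((1/4)*sqrt(15))*i, a' = (5/12) - ((1/4)*sqrt(15))*i. At the order-1 pole a set g(n) = (n - a)*f(n) = [(-29*n/28 - 5/4)/(n - 4/9)] / (n - a').
Simple pole: residue = g(a) at a = (5/12) + ((1/4)*sqrt(15))*i, which is (3879/4256) + ((559/4256)*sqrt(15))*i.
At the order-1 pole 4/9 set g(n) = (n - (4/9))*f(n) = (-29*n/28 - 5/4)/(n**2 - 5*n/6 + 10/9).
Simple pole: residue = g(a) at a = 4/9, which is -3879/2128.
List the singular points by increasing real part (a conjugate pair: the negative imaginary part first).


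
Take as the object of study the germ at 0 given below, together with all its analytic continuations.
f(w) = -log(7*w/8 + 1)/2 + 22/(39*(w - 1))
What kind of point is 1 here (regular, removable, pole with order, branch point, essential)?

The denominator factor w - 1 vanishes at 1 and appears to the power 1; the numerator there equals 22/39, nonzero, and no other factor vanishes.
The branch terms are analytic at this point.
Hence a pole whose order is the multiplicity, 1.

The point is a pole of order 1.


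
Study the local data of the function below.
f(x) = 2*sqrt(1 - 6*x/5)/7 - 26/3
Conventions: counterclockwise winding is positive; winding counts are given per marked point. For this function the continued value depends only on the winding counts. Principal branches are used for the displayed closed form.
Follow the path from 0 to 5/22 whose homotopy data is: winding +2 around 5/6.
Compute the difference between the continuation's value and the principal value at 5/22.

Continued minus principal equals 0.

The rational part is single-valued and drops out of the difference; each branch term changes only by its own monodromy.
(2/7)*sqrt(1 - x/(5/6)): winding +2 is even, the square root returns to the same sheet, contribution 0.
Summing the contributions at x = 5/22 gives 0.


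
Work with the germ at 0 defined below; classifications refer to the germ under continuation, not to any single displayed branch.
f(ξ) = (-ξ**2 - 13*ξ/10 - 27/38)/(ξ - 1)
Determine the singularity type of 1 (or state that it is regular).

The denominator factor ξ - 1 vanishes at 1 and appears to the power 1; the numerator there equals -286/95, nonzero, and no other factor vanishes.
Hence a pole whose order is the multiplicity, 1.

The point is a pole of order 1.


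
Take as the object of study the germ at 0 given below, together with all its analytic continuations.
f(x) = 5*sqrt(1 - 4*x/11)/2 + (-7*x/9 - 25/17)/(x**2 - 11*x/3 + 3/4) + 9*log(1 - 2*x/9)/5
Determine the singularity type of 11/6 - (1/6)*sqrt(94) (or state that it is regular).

The point is a pole of order 1.

The denominator factor x**2 - 11*x/3 + 3/4 vanishes at 11/6 - (1/6)*sqrt(94) and appears to the power 1; the numerator there equals -2659/918 + (7/54)*sqrt(94), nonzero, and no other factor vanishes.
The branch terms are analytic at this point.
Hence a pole whose order is the multiplicity, 1.


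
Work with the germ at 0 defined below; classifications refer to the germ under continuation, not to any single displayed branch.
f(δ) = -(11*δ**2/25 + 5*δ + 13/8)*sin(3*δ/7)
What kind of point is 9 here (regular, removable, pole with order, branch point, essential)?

There is no denominator, hence no pole anywhere.
The factor -sin(3*δ/7) is entire.
So the germ continues analytically to 9.

The point is a regular point.


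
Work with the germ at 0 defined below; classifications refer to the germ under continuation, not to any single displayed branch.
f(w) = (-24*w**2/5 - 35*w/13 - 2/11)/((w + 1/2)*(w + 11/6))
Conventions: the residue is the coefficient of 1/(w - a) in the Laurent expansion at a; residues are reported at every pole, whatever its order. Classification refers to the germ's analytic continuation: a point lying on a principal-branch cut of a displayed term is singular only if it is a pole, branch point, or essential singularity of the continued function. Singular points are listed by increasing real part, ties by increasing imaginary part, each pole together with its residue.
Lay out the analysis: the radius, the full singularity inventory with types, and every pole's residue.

Denominator factor (w + 11/6): pole of order 1 at -11/6, modulus 11/6.
Denominator factor (w + 1/2): pole of order 1 at -1/2, modulus 1/2.
The radius of convergence is the smallest modulus among the singular points: 1/2.
At the order-1 pole -11/6 set g(w) = (w - (-11/6))*f(w) = (-24*w**2/5 - 35*w/13 - 2/11)/(w + 1/2).
Simple pole: residue = g(a) at a = -11/6, which is 48817/5720.
At the order-1 pole -1/2 set g(w) = (w - (-1/2))*f(w) = (-24*w**2/5 - 35*w/13 - 2/11)/(w + 11/6).
Simple pole: residue = g(a) at a = -1/2, which is -153/5720.
List the singular points by increasing real part (a conjugate pair: the negative imaginary part first).

Radius of convergence at 0: 1/2.
At -11/6: a pole of order 1; residue 48817/5720.
At -1/2: a pole of order 1; residue -153/5720.


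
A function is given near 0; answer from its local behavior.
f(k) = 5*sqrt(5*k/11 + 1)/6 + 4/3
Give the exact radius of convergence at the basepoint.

The radius of convergence is 11/5.

Branch term (5/6)*sqrt(1 - k/(-11/5)): its argument vanishes at k = -11/5, a square-root branch point, modulus 11/5.
The radius of convergence is the smallest modulus among the singular points: 11/5.


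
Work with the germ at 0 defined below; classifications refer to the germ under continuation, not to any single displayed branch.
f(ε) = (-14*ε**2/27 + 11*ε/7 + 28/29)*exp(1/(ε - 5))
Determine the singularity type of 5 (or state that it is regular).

The exponent 1/(ε - (5)) has a pole at 5, so exp(1/(ε - (5))) takes every nonzero value near it: an essential singularity (not a pole of any order).

The point is an essential singularity.


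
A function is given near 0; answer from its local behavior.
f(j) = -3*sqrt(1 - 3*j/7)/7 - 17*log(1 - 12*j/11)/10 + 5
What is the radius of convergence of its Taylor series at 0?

The radius of convergence is 11/12.

Branch term (-17/10)*log(1 - j/(11/12)): its argument vanishes at j = 11/12, a logarithmic branch point, modulus 11/12.
Branch term (-3/7)*sqrt(1 - j/(7/3)): its argument vanishes at j = 7/3, a square-root branch point, modulus 7/3.
The radius of convergence is the smallest modulus among the singular points: 11/12.


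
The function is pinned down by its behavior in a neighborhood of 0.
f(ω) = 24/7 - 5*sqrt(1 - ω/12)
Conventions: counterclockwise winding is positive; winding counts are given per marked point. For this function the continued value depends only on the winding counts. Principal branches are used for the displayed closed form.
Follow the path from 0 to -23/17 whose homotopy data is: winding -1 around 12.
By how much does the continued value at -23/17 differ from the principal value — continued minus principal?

Continued minus principal equals (5/51)*sqrt(11577).

The rational part is single-valued and drops out of the difference; each branch term changes only by its own monodromy.
(-5)*sqrt(1 - ω/(12)): winding -1 is odd, the square root flips sign, contributing -2*(-5)*sqrt(1 - (-23/17)/(12)) = -2*(-5)*sqrt(227/204) = (5/51)*sqrt(11577).
Summing the contributions at ω = -23/17 gives (5/51)*sqrt(11577).


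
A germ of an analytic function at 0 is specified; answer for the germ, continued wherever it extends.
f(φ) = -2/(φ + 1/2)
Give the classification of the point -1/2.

The point is a pole of order 1.

The denominator factor φ + 1/2 vanishes at -1/2 and appears to the power 1; the numerator there equals -2, nonzero, and no other factor vanishes.
Hence a pole whose order is the multiplicity, 1.


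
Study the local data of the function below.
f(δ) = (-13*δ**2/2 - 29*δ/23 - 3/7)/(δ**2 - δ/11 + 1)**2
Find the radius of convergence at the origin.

Denominator factor (δ**2 - δ/11 + 1)^2: discriminant -483/121, complex-conjugate roots (1/22) + ((1/22)*sqrt(483))*i and (1/22) - ((1/22)*sqrt(483))*i; poles of order 2, moduli 1 and 1.
The radius of convergence is the smallest modulus among the singular points: 1.

The radius of convergence is 1.


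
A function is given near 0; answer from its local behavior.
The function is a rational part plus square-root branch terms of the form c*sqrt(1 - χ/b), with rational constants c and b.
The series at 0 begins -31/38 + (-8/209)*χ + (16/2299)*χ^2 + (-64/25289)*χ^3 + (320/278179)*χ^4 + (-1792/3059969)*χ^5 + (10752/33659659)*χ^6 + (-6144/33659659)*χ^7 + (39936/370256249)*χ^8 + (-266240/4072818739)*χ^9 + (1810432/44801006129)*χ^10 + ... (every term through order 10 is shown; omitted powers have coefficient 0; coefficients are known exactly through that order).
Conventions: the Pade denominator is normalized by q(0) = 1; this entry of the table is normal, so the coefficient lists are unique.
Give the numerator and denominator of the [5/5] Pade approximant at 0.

Taylor coefficients needed (read off): a_0 = -31/38, a_1 = -8/209, a_2 = 16/2299, a_3 = -64/25289, a_4 = 320/278179, a_5 = -1792/3059969, a_6 = 10752/33659659, a_7 = -6144/33659659, a_8 = 39936/370256249, a_9 = -266240/4072818739, a_10 = 1810432/44801006129.
Write the denominator as Q(χ) = 1 + q1*χ + q2*χ^2 + q3*χ^3 + q4*χ^4 + q5*χ^5. Requiring Q*f - P = O(χ^11) with deg P <= 5 kills the coefficients of χ^6..χ^10 in Q*f:
  χ^6: a_6 + q1*a_5 + q2*a_4 + q3*a_3 + q4*a_2 + q5*a_1 = 0, i.e. 10752/33659659 + (-1792/3059969)*q1 + (320/278179)*q2 + (-64/25289)*q3 + (16/2299)*q4 + (-8/209)*q5 = 0.
  χ^7: a_7 + q1*a_6 + q2*a_5 + q3*a_4 + q4*a_3 + q5*a_2 = 0, i.e. -6144/33659659 + (10752/33659659)*q1 + (-1792/3059969)*q2 + (320/278179)*q3 + (-64/25289)*q4 + (16/2299)*q5 = 0.
  χ^8: a_8 + q1*a_7 + q2*a_6 + q3*a_5 + q4*a_4 + q5*a_3 = 0, i.e. 39936/370256249 + (-6144/33659659)*q1 + (10752/33659659)*q2 + (-1792/3059969)*q3 + (320/278179)*q4 + (-64/25289)*q5 = 0.
  χ^9: a_9 + q1*a_8 + q2*a_7 + q3*a_6 + q4*a_5 + q5*a_4 = 0, i.e. -266240/4072818739 + (39936/370256249)*q1 + (-6144/33659659)*q2 + (10752/33659659)*q3 + (-1792/3059969)*q4 + (320/278179)*q5 = 0.
  χ^10: a_10 + q1*a_9 + q2*a_8 + q3*a_7 + q4*a_6 + q5*a_5 = 0, i.e. 1810432/44801006129 + (-266240/4072818739)*q1 + (39936/370256249)*q2 + (-6144/33659659)*q3 + (10752/33659659)*q4 + (-1792/3059969)*q5 = 0.
Solving this linear system: q1 = 18/11, q2 = 112/121, q3 = 280/1331, q4 = 240/14641, q5 = 32/161051.
The numerator is Q*f truncated at degree 5: P0 = a_0 = -31/38; P1 = a_1 + q1*a_0 = -287/209; P2 = a_2 + q1*a_1 + q2*a_0 = -1864/2299; P3 = a_3 + q1*a_2 + q2*a_1 + q3*a_0 = -5012/25289; P4 = a_4 + q1*a_3 + q2*a_2 + q3*a_1 + q4*a_0 = -5000/278179; P5 = a_5 + q1*a_4 + q2*a_3 + q3*a_2 + q4*a_1 + q5*a_0 = -1136/3059969.

The Pade approximant has numerator coefficients [-31/38, -287/209, -1864/2299, -5012/25289, -5000/278179, -1136/3059969]; denominator coefficients [1, 18/11, 112/121, 280/1331, 240/14641, 32/161051].


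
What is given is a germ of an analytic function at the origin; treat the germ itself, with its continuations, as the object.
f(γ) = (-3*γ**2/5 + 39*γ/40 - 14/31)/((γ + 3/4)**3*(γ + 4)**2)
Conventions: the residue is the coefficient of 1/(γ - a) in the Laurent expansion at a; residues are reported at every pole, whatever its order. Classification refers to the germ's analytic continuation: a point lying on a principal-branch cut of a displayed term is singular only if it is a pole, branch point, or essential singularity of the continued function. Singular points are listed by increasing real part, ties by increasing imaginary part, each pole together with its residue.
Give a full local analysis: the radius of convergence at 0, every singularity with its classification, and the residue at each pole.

Denominator factor (γ + 3/4)^3: pole of order 3 at -3/4, modulus 3/4.
Denominator factor (γ + 4)^2: pole of order 2 at -4, modulus 4.
The radius of convergence is the smallest modulus among the singular points: 3/4.
At the order-2 pole -4 set g(γ) = (γ - (-4))^2*f(γ) = (-3*γ**2/5 + 39*γ/40 - 14/31)/(γ + 3/4)**3.
Order-2 pole: residue = g'(a); g'(-4) = 916056/4426955, so the residue is 916056/4426955.
At the order-3 pole -3/4 set g(γ) = (γ - (-3/4))^3*f(γ) = (-3*γ**2/5 + 39*γ/40 - 14/31)/(γ + 4)**2.
Order-3 pole: residue = g''(a)/2; g''(-3/4) = -1832112/4426955, so the residue is -916056/4426955.
List the singular points by increasing real part (a conjugate pair: the negative imaginary part first).

Radius of convergence at 0: 3/4.
At -4: a pole of order 2; residue 916056/4426955.
At -3/4: a pole of order 3; residue -916056/4426955.
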